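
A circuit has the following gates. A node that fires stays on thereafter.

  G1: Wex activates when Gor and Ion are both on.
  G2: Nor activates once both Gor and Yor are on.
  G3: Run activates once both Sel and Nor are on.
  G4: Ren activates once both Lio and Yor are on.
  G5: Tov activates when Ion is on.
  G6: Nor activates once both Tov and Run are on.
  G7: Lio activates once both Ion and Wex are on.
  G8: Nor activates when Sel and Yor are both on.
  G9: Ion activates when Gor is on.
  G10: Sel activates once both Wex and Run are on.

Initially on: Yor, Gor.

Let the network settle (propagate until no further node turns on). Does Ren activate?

Yes

Gor is on, so Ion activates (G9).
G1: Gor and Ion on → Wex on.
Ion and Wex are on, so Lio activates (G7).
Lio and Yor are on, so Ren activates (G4).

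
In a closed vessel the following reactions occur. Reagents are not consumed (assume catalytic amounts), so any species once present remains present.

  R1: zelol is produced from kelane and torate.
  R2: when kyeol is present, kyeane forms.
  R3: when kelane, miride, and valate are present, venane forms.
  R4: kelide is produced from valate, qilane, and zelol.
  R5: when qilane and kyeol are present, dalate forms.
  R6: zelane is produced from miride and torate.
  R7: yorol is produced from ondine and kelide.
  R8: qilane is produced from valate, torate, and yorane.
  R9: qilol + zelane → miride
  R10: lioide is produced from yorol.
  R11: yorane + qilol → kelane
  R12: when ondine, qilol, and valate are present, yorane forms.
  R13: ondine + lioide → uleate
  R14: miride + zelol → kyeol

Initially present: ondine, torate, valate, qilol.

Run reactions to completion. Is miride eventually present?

No

miride would need qilol and zelane (R9), but zelane never forms.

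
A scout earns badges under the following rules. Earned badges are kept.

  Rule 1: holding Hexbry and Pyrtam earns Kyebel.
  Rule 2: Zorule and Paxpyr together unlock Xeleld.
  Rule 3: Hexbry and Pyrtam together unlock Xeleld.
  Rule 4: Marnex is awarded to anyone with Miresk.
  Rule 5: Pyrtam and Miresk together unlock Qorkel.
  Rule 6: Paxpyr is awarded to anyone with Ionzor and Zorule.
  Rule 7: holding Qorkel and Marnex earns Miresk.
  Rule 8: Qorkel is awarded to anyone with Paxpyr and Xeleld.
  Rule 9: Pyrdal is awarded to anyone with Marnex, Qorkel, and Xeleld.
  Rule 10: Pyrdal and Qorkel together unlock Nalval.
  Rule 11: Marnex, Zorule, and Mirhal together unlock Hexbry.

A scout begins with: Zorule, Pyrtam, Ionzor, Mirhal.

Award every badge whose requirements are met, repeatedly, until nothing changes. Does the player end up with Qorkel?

Yes

With Ionzor and Zorule, Paxpyr is earned (Rule 6).
With Zorule and Paxpyr, Xeleld is earned (Rule 2).
With Paxpyr and Xeleld, Qorkel is earned (Rule 8).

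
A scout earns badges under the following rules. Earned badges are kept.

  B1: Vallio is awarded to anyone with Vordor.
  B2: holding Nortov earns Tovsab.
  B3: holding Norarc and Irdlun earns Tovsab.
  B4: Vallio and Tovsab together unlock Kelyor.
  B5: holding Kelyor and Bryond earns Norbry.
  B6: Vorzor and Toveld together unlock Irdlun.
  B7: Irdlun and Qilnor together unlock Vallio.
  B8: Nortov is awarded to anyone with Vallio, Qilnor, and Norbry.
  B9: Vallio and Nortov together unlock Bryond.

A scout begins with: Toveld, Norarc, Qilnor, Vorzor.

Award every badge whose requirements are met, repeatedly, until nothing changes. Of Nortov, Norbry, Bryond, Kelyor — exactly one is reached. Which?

Kelyor

With Vorzor and Toveld, Irdlun is earned (B6).
With Irdlun and Qilnor, Vallio is earned (B7).
With Norarc and Irdlun, Tovsab is earned (B3).
With Vallio and Tovsab, Kelyor is earned (B4).
Bryond would need Vallio and Nortov (B9), but Nortov is never earned. Nortov would need Vallio, Qilnor, and Norbry (B8), but Norbry is never earned. Norbry would need Kelyor and Bryond (B5), but Bryond is never earned.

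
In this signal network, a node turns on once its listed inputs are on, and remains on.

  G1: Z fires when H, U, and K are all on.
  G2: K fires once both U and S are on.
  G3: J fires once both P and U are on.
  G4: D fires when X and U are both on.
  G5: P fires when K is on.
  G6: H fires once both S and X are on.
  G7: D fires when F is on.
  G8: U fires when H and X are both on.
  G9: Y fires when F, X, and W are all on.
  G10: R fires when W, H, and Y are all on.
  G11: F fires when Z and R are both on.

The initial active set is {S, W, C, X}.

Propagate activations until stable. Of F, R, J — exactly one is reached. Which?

J

S and X are on, so H fires (G6).
G8: H and X on → U on.
U and S are on, so K fires (G2).
G5: K on → P on.
P and U are on, so J fires (G3).
F would need Z and R (G11), but R never turns on. R would need W, H, and Y (G10), but Y never turns on.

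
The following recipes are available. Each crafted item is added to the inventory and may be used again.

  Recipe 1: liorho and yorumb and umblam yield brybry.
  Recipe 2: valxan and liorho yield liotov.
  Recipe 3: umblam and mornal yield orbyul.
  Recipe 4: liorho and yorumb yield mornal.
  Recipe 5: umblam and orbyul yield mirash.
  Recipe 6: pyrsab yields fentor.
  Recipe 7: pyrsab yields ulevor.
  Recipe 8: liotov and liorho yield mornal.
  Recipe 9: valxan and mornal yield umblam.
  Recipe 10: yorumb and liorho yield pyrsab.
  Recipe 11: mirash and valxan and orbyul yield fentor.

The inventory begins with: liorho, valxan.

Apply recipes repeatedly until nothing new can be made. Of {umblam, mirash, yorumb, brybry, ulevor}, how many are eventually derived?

2

Using Recipe 2, valxan and liorho make liotov.
Using Recipe 8, liotov and liorho make mornal.
valxan and mornal → umblam (Recipe 9).
umblam and mornal → orbyul (Recipe 3).
umblam and orbyul → mirash (Recipe 5).
umblam: reached.
mirash: reached.
No rule produces yorumb, and it is not given.
brybry would need liorho, yorumb, and umblam (Recipe 1), but yorumb is never obtained.
ulevor would need pyrsab (Recipe 7), but pyrsab is never obtained.
Reached: umblam and mirash — 2 of the 5.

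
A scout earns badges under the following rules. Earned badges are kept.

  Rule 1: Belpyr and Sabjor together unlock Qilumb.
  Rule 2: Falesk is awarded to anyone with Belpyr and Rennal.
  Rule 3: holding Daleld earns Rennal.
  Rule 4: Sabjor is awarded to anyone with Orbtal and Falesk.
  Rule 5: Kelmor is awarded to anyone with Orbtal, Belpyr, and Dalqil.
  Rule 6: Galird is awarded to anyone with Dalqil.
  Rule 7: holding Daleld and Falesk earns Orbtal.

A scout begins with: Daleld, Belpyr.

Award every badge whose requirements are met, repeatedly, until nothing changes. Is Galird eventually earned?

Galird would need Dalqil (Rule 6), but Dalqil is never earned.

No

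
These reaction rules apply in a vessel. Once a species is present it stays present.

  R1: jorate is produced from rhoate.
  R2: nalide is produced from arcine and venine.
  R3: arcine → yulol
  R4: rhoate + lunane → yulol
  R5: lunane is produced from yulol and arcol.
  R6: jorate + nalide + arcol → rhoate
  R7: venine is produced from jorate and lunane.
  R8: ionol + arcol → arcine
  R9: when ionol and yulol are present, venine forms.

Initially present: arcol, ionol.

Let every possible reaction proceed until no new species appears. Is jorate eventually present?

jorate would need rhoate (R1), but rhoate never forms.

No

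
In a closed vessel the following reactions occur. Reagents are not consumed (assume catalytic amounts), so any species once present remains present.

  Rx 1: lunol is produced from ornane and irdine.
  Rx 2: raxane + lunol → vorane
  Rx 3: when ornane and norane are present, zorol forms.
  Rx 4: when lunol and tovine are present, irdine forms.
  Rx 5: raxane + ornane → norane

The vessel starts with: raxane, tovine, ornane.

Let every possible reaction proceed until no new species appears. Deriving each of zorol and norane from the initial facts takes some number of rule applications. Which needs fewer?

norane: raxane and ornane present → norane forms (Rx 5). [1 rule application]
zorol: raxane and ornane present → norane forms (Rx 5). ornane and norane present → zorol forms (Rx 3). [2 rule applications]
norane needs fewer.

norane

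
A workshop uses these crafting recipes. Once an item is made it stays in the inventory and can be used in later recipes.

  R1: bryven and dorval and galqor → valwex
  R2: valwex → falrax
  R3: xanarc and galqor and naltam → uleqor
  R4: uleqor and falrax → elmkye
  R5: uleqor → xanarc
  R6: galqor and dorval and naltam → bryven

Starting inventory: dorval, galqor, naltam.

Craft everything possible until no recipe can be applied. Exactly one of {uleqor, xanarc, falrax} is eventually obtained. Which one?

falrax

Using R6, galqor, dorval, and naltam make bryven.
Using R1, bryven, dorval, and galqor make valwex.
valwex → falrax (R2).
xanarc would need uleqor (R5), but uleqor is never obtained. uleqor would need xanarc, galqor, and naltam (R3), but xanarc is never obtained.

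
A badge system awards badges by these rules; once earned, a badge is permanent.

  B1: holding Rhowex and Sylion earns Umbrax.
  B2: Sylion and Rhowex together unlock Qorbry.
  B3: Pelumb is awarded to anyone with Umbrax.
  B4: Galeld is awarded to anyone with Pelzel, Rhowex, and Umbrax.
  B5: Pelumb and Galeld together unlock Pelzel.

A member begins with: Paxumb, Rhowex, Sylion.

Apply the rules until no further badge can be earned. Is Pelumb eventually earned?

With Rhowex and Sylion, Umbrax is earned (B1).
With Umbrax, Pelumb is earned (B3).

Yes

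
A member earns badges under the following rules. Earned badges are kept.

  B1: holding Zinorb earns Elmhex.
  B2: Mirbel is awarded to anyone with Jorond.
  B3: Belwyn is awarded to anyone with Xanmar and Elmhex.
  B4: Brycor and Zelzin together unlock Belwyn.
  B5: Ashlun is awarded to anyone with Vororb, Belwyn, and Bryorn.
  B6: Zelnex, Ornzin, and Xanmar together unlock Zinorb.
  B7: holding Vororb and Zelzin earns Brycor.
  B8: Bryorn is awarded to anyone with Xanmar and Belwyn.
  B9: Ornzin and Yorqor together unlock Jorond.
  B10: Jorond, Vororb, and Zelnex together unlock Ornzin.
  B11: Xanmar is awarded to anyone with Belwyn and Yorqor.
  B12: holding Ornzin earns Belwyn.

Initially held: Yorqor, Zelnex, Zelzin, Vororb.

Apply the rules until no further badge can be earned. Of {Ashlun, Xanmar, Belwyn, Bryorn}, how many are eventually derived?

With Vororb and Zelzin, Brycor is earned (B7).
With Brycor and Zelzin, Belwyn is earned (B4).
With Belwyn and Yorqor, Xanmar is earned (B11).
With Xanmar and Belwyn, Bryorn is earned (B8).
With Vororb, Belwyn, and Bryorn, Ashlun is earned (B5).
Ashlun: reached.
Xanmar: reached.
Belwyn: reached.
Bryorn: reached.
All 4 are reached.

4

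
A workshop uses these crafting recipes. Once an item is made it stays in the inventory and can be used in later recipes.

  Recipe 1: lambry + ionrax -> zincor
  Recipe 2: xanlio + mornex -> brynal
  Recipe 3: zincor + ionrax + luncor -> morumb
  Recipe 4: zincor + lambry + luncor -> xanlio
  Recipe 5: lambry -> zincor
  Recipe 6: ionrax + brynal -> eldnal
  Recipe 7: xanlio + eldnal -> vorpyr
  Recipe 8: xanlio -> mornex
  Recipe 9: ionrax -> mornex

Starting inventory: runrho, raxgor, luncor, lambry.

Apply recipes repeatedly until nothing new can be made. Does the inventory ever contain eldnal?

eldnal would need ionrax and brynal (Recipe 6), but ionrax is never obtained.

No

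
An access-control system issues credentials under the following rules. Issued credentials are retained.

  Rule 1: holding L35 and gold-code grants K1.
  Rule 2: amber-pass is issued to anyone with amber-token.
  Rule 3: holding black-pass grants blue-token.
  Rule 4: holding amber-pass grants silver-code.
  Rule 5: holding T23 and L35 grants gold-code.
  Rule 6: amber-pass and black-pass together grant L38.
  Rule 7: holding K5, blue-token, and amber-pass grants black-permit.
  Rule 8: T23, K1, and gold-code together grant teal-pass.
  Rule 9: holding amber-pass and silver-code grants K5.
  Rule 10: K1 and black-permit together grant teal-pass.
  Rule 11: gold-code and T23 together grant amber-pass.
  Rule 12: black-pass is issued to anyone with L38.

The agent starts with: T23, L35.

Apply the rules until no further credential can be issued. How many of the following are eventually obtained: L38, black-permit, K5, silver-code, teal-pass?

Holding T23 and L35 grants gold-code (Rule 5).
Holding L35 and gold-code grants K1 (Rule 1).
Holding gold-code and T23 grants amber-pass (Rule 11).
Holding T23, K1, and gold-code grants teal-pass (Rule 8).
Holding amber-pass grants silver-code (Rule 4).
Holding amber-pass and silver-code grants K5 (Rule 9).
L38 would need amber-pass and black-pass (Rule 6), but black-pass is never granted.
black-permit would need K5, blue-token, and amber-pass (Rule 7), but blue-token is never granted.
K5: reached.
silver-code: reached.
teal-pass: reached.
Reached: K5, silver-code, and teal-pass — 3 of the 5.

3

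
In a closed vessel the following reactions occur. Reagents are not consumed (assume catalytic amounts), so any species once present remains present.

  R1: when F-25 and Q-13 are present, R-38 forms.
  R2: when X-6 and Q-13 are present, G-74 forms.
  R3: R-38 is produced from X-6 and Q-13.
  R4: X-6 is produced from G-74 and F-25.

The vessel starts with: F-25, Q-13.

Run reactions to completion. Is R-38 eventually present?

F-25 and Q-13 present → R-38 forms (R1).

Yes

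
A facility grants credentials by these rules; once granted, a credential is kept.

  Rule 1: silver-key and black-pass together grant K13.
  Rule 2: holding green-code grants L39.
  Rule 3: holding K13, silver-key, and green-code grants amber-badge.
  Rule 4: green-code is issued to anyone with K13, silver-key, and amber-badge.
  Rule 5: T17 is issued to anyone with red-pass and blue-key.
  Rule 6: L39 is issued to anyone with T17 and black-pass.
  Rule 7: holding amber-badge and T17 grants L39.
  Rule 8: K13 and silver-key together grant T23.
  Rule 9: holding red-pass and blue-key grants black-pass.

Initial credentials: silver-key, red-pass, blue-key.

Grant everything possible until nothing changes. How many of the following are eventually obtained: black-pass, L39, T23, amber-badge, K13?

4

Holding red-pass and blue-key grants T17 (Rule 5).
Holding red-pass and blue-key grants black-pass (Rule 9).
Holding silver-key and black-pass grants K13 (Rule 1).
Holding T17 and black-pass grants L39 (Rule 6).
Holding K13 and silver-key grants T23 (Rule 8).
black-pass: reached.
L39: reached.
T23: reached.
amber-badge would need K13, silver-key, and green-code (Rule 3), but green-code is never granted.
K13: reached.
Reached: black-pass, L39, T23, and K13 — 4 of the 5.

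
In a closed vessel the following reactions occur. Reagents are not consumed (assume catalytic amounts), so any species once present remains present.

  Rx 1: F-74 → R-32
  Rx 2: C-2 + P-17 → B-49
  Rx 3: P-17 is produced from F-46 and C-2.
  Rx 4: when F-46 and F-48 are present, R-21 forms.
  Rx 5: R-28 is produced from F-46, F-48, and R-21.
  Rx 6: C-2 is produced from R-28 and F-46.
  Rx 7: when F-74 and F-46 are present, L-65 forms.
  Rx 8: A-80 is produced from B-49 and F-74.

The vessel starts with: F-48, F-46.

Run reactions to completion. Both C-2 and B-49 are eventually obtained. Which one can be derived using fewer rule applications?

C-2

C-2: F-46 and F-48 present → R-21 forms (Rx 4). F-46, F-48, and R-21 present → R-28 forms (Rx 5). R-28 and F-46 present → C-2 forms (Rx 6). [3 rule applications]
B-49: F-46 and F-48 present → R-21 forms (Rx 4). F-46, F-48, and R-21 present → R-28 forms (Rx 5). R-28 and F-46 present → C-2 forms (Rx 6). F-46 and C-2 present → P-17 forms (Rx 3). C-2 and P-17 present → B-49 forms (Rx 2). [5 rule applications]
C-2 needs fewer.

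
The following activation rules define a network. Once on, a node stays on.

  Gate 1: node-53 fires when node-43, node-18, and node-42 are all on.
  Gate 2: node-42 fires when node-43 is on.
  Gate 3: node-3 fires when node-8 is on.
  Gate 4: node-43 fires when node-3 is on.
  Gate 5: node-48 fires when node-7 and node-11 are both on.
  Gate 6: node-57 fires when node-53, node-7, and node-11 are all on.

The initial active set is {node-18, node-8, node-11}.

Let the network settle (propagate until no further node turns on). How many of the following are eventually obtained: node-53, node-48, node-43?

2

Gate 3: node-8 on → node-3 on.
node-3 is on, so node-43 fires (Gate 4).
node-43 is on, so node-42 fires (Gate 2).
node-43, node-18, and node-42 are on, so node-53 fires (Gate 1).
node-53: reached.
node-48 would need node-7 and node-11 (Gate 5), but node-7 never turns on.
node-43: reached.
Reached: node-53 and node-43 — 2 of the 3.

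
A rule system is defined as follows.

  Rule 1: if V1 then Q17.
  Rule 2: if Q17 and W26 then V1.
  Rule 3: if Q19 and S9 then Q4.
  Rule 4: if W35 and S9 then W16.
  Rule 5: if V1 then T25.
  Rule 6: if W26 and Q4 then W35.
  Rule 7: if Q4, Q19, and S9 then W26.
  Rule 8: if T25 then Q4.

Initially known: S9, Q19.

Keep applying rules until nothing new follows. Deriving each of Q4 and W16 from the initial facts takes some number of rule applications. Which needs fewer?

Q4: From Q19 and S9, Rule 3 gives Q4. [1 rule application]
W16: From Q19 and S9, Rule 3 gives Q4. Q4, Q19, and S9 hold, so W26 follows (Rule 7). From W26 and Q4, Rule 6 gives W35. From W35 and S9, Rule 4 gives W16. [4 rule applications]
Q4 needs fewer.

Q4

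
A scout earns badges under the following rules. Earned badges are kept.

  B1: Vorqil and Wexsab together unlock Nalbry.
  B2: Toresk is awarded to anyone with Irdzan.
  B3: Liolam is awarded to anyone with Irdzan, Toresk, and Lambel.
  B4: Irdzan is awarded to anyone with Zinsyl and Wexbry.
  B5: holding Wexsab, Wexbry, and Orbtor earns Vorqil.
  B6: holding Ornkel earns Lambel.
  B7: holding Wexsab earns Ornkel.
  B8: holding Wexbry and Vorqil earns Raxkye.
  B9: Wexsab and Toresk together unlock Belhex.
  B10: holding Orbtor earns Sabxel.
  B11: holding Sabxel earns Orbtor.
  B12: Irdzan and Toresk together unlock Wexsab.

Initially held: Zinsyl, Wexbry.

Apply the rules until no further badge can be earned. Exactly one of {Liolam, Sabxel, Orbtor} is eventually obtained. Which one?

Liolam

With Zinsyl and Wexbry, Irdzan is earned (B4).
With Irdzan, Toresk is earned (B2).
With Irdzan and Toresk, Wexsab is earned (B12).
With Wexsab, Ornkel is earned (B7).
With Ornkel, Lambel is earned (B6).
With Irdzan, Toresk, and Lambel, Liolam is earned (B3).
Orbtor would need Sabxel (B11), but Sabxel is never earned. Sabxel would need Orbtor (B10), but Orbtor is never earned.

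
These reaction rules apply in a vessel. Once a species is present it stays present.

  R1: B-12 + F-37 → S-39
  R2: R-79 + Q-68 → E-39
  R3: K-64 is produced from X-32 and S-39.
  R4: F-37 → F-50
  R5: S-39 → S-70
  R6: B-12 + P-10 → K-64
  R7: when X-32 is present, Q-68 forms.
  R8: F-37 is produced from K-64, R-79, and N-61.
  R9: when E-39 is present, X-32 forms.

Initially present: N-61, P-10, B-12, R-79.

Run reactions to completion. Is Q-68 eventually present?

No

Q-68 would need X-32 (R7), but X-32 never forms.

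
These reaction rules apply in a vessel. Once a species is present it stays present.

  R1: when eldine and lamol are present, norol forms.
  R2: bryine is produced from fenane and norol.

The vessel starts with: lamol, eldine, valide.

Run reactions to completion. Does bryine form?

bryine would need fenane and norol (R2), but fenane never forms.

No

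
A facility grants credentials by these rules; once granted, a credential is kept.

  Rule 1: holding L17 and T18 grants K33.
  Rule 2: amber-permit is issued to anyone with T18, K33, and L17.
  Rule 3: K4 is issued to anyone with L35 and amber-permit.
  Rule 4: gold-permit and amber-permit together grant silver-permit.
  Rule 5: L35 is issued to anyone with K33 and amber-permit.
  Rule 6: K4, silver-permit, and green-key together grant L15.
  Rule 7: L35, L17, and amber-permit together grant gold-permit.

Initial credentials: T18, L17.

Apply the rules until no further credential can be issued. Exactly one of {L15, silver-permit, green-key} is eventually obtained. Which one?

silver-permit

Holding L17 and T18 grants K33 (Rule 1).
Holding T18, K33, and L17 grants amber-permit (Rule 2).
Holding K33 and amber-permit grants L35 (Rule 5).
Holding L35, L17, and amber-permit grants gold-permit (Rule 7).
Holding gold-permit and amber-permit grants silver-permit (Rule 4).
No rule produces green-key, and it is not given. L15 would need K4, silver-permit, and green-key (Rule 6), but green-key is never granted.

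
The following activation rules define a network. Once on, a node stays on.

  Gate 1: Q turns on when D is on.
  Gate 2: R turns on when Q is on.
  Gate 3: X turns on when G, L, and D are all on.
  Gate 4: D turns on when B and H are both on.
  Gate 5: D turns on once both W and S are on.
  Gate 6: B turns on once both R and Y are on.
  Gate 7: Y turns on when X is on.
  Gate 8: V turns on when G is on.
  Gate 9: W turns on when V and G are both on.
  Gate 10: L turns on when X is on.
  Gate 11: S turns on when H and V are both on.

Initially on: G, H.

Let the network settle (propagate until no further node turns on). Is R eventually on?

Yes

Gate 8: G on → V on.
H and V are on, so S turns on (Gate 11).
Gate 9: V and G on → W on.
Gate 5: W and S on → D on.
D is on, so Q turns on (Gate 1).
Q is on, so R turns on (Gate 2).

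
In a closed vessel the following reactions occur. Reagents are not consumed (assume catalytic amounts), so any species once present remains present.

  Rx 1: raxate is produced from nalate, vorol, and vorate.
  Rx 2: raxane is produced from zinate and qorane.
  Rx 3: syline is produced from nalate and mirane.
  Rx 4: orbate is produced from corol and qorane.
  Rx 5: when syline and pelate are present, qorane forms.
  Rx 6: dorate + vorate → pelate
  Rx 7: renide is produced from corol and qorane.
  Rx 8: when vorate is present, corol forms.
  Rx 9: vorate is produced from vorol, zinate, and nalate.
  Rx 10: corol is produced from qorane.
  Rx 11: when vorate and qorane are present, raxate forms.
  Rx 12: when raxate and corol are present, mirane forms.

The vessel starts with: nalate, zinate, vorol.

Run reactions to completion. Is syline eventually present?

vorol, zinate, and nalate present → vorate forms (Rx 9).
nalate, vorol, and vorate present → raxate forms (Rx 1).
vorate present → corol forms (Rx 8).
raxate and corol present → mirane forms (Rx 12).
nalate and mirane present → syline forms (Rx 3).

Yes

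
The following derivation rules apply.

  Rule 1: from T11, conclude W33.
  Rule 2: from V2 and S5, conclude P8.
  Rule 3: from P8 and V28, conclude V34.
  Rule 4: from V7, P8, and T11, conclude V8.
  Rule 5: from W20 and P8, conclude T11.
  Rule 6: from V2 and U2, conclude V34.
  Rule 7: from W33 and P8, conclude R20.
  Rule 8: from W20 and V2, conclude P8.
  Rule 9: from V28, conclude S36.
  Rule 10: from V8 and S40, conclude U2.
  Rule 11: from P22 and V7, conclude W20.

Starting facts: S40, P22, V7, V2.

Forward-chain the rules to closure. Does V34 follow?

From P22 and V7, Rule 11 gives W20.
W20 and V2 hold, so P8 follows (Rule 8).
W20 and P8 hold, so T11 follows (Rule 5).
From V7, P8, and T11, Rule 4 gives V8.
V8 and S40 hold, so U2 follows (Rule 10).
V2 and U2 hold, so V34 follows (Rule 6).

Yes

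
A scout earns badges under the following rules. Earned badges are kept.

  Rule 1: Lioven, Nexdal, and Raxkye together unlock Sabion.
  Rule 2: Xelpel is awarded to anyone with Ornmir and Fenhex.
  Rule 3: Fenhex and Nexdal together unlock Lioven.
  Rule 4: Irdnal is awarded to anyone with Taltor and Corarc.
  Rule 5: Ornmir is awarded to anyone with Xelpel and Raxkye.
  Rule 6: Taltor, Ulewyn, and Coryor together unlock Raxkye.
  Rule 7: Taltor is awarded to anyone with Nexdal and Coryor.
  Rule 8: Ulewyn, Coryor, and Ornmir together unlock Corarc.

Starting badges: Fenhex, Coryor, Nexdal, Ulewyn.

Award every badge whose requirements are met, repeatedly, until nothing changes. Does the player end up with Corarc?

Corarc would need Ulewyn, Coryor, and Ornmir (Rule 8), but Ornmir is never earned.

No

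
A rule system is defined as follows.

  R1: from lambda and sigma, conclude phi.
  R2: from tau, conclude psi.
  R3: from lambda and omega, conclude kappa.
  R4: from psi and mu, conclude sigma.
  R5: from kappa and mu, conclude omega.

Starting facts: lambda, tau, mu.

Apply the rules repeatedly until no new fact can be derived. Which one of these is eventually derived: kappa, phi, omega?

phi

From tau, R2 gives psi.
From psi and mu, R4 gives sigma.
From lambda and sigma, R1 gives phi.
omega would need kappa and mu (R5), but kappa is never established. kappa would need lambda and omega (R3), but omega is never established.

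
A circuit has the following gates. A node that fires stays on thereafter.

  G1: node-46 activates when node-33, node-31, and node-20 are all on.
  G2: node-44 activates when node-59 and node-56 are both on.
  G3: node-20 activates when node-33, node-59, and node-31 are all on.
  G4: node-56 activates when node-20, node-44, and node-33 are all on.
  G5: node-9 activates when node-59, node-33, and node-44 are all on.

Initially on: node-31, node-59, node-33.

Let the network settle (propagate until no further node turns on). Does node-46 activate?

Yes

node-33, node-59, and node-31 are on, so node-20 activates (G3).
node-33, node-31, and node-20 are on, so node-46 activates (G1).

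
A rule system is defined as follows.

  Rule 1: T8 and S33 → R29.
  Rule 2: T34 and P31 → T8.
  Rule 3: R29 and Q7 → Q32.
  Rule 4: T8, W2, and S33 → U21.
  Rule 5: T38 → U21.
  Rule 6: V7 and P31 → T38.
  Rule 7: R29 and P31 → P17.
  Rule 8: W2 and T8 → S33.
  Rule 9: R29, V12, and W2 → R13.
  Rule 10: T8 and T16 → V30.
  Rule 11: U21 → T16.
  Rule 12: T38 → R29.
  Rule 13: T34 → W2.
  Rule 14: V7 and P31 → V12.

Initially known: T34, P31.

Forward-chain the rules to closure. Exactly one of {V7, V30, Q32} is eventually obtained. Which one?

T34 and P31 hold, so T8 follows (Rule 2).
From T34, Rule 13 gives W2.
From W2 and T8, Rule 8 gives S33.
T8, W2, and S33 hold, so U21 follows (Rule 4).
From U21, Rule 11 gives T16.
From T8 and T16, Rule 10 gives V30.
No rule produces V7, and it is not given. Q32 would need R29 and Q7 (Rule 3), but Q7 is never established.

V30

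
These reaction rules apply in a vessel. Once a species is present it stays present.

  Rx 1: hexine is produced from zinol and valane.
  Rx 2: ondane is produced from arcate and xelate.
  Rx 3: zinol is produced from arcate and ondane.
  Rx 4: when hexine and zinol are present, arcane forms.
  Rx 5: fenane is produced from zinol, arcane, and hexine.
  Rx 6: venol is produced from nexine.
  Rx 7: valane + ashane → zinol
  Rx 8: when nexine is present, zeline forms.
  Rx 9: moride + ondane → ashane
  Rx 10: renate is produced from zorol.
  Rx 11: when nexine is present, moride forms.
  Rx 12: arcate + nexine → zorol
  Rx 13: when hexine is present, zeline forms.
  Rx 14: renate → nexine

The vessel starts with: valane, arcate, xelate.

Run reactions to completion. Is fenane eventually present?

arcate and xelate present → ondane forms (Rx 2).
arcate and ondane present → zinol forms (Rx 3).
zinol and valane present → hexine forms (Rx 1).
hexine and zinol present → arcane forms (Rx 4).
zinol, arcane, and hexine present → fenane forms (Rx 5).

Yes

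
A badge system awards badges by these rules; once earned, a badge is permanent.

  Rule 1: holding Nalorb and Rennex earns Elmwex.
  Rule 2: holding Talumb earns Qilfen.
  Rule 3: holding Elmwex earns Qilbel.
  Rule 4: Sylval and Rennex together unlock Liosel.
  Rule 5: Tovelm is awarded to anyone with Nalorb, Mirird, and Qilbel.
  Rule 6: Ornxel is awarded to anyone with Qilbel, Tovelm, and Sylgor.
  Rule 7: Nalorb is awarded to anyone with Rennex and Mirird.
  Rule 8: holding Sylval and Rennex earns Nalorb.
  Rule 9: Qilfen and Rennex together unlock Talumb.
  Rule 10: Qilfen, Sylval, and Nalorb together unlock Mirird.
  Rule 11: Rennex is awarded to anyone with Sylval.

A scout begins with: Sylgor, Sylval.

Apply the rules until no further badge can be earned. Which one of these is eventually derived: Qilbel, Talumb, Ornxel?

Qilbel

With Sylval, Rennex is earned (Rule 11).
With Sylval and Rennex, Nalorb is earned (Rule 8).
With Nalorb and Rennex, Elmwex is earned (Rule 1).
With Elmwex, Qilbel is earned (Rule 3).
Ornxel would need Qilbel, Tovelm, and Sylgor (Rule 6), but Tovelm is never earned. Talumb would need Qilfen and Rennex (Rule 9), but Qilfen is never earned.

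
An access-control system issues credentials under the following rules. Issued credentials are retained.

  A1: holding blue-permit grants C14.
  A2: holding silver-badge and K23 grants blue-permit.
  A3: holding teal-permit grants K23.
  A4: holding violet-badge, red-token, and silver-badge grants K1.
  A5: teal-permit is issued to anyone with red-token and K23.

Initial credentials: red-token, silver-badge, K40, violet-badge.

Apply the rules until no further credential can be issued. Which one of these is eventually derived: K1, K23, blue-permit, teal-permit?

K1

Holding violet-badge, red-token, and silver-badge grants K1 (A4).
K23 would need teal-permit (A3), but teal-permit is never granted. blue-permit would need silver-badge and K23 (A2), but K23 is never granted. teal-permit would need red-token and K23 (A5), but K23 is never granted.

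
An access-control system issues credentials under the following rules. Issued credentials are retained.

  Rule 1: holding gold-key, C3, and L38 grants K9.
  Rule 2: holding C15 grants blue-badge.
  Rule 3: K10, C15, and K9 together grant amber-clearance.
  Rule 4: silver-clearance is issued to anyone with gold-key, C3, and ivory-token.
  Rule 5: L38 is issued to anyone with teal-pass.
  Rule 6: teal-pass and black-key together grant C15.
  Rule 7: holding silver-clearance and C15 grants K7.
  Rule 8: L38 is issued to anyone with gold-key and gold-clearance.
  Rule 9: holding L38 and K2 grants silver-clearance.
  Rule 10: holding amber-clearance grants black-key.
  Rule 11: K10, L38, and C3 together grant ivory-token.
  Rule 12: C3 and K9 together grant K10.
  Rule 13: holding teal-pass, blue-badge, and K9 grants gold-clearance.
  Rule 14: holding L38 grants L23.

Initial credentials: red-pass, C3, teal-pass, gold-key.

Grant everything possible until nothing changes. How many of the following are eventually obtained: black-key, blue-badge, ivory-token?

1

Holding teal-pass grants L38 (Rule 5).
Holding gold-key, C3, and L38 grants K9 (Rule 1).
Holding C3 and K9 grants K10 (Rule 12).
Holding K10, L38, and C3 grants ivory-token (Rule 11).
black-key would need amber-clearance (Rule 10), but amber-clearance is never granted.
blue-badge would need C15 (Rule 2), but C15 is never granted.
ivory-token: reached.
Reached: ivory-token — 1 of the 3.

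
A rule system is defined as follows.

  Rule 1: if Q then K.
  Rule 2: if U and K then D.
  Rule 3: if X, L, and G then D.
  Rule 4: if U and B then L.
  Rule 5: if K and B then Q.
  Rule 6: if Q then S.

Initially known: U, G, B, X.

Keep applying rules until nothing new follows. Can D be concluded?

From U and B, Rule 4 gives L.
X, L, and G hold, so D follows (Rule 3).

Yes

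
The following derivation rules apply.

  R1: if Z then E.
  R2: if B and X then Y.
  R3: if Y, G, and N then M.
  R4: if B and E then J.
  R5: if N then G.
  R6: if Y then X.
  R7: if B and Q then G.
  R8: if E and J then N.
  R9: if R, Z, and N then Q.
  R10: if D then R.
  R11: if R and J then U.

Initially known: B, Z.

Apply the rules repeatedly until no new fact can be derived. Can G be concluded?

Yes

Z holds, so E follows (R1).
From B and E, R4 gives J.
From E and J, R8 gives N.
N holds, so G follows (R5).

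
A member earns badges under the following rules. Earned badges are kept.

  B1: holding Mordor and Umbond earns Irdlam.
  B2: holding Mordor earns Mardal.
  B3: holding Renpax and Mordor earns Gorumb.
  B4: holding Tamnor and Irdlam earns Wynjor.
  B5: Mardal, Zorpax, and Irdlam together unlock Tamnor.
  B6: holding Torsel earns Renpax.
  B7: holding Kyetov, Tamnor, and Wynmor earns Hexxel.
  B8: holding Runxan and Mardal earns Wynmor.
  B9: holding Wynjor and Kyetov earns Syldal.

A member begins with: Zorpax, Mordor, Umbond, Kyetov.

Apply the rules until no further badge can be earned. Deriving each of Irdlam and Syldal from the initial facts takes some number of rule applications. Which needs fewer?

Irdlam: With Mordor and Umbond, Irdlam is earned (B1). [1 rule application]
Syldal: With Mordor and Umbond, Irdlam is earned (B1). With Mordor, Mardal is earned (B2). With Mardal, Zorpax, and Irdlam, Tamnor is earned (B5). With Tamnor and Irdlam, Wynjor is earned (B4). With Wynjor and Kyetov, Syldal is earned (B9). [5 rule applications]
Irdlam needs fewer.

Irdlam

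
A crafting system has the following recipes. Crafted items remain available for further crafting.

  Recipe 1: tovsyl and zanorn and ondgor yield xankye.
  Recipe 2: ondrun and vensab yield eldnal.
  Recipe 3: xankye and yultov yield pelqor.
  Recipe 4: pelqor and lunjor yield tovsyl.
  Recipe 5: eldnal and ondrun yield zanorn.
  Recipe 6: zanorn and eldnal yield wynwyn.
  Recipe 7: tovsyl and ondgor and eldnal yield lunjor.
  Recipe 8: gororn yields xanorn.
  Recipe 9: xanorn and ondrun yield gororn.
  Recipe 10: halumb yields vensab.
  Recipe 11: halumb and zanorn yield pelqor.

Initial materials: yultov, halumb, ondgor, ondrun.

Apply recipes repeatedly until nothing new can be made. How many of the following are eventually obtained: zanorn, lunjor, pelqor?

halumb → vensab (Recipe 10).
ondrun and vensab → eldnal (Recipe 2).
eldnal and ondrun → zanorn (Recipe 5).
Using Recipe 11, halumb and zanorn make pelqor.
zanorn: reached.
lunjor would need tovsyl, ondgor, and eldnal (Recipe 7), but tovsyl is never obtained.
pelqor: reached.
Reached: zanorn and pelqor — 2 of the 3.

2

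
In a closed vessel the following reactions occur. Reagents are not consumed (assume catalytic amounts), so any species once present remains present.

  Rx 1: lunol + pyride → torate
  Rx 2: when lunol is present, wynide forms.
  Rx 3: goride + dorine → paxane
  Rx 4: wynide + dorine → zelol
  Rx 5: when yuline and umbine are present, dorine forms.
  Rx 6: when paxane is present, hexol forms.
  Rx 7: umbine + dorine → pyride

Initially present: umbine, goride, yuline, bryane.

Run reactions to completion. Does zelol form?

zelol would need wynide and dorine (Rx 4), but wynide never forms.

No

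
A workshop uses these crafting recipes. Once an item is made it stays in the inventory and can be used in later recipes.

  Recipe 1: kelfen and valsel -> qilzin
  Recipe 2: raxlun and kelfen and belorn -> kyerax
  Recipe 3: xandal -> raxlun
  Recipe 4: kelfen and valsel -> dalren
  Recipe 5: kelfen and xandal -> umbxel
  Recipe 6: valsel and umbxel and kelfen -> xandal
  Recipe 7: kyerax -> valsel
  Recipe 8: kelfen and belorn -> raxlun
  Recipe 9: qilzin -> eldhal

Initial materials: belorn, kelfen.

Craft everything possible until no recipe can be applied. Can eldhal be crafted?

Yes

kelfen and belorn -> raxlun (Recipe 8).
raxlun and kelfen and belorn -> kyerax (Recipe 2).
kyerax -> valsel (Recipe 7).
Using Recipe 1, kelfen and valsel make qilzin.
qilzin -> eldhal (Recipe 9).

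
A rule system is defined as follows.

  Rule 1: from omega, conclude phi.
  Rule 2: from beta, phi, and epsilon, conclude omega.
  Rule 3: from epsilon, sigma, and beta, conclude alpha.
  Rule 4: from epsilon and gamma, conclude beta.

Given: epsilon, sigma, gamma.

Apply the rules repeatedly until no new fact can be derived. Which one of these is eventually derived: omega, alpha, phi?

epsilon and gamma hold, so beta follows (Rule 4).
From epsilon, sigma, and beta, Rule 3 gives alpha.
omega would need beta, phi, and epsilon (Rule 2), but phi is never established. phi would need omega (Rule 1), but omega is never established.

alpha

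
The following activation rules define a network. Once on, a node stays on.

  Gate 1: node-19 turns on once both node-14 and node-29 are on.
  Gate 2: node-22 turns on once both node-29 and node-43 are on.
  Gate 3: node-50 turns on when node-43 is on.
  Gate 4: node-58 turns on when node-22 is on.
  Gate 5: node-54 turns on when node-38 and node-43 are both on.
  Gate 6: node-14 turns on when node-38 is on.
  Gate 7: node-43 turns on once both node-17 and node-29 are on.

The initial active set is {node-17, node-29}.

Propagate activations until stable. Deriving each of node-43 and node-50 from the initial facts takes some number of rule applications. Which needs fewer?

node-43

node-43: Gate 7: node-17 and node-29 on → node-43 on. [1 rule application]
node-50: node-17 and node-29 are on, so node-43 turns on (Gate 7). Gate 3: node-43 on → node-50 on. [2 rule applications]
node-43 needs fewer.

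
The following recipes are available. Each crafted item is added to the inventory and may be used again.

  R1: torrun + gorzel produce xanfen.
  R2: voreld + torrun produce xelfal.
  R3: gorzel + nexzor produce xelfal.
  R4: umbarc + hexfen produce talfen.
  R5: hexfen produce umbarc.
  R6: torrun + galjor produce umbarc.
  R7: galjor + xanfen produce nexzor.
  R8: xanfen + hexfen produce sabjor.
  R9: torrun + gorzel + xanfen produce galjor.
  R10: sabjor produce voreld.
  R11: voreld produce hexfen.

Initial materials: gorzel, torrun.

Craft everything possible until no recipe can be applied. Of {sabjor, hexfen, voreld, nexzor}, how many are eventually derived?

1

Using R1, torrun and gorzel make xanfen.
torrun + gorzel + xanfen → galjor (R9).
Using R7, galjor and xanfen make nexzor.
sabjor would need xanfen and hexfen (R8), but hexfen is never obtained.
hexfen would need voreld (R11), but voreld is never obtained.
voreld would need sabjor (R10), but sabjor is never obtained.
nexzor: reached.
Reached: nexzor — 1 of the 4.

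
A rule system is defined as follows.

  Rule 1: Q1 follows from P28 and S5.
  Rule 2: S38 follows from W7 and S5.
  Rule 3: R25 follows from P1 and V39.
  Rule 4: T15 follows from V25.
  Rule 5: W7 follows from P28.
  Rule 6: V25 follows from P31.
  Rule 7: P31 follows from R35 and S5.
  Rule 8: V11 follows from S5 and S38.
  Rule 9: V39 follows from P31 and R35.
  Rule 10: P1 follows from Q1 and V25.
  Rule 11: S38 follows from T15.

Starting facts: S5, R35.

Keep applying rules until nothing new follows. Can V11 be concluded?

R35 and S5 hold, so P31 follows (Rule 7).
From P31, Rule 6 gives V25.
V25 holds, so T15 follows (Rule 4).
T15 holds, so S38 follows (Rule 11).
From S5 and S38, Rule 8 gives V11.

Yes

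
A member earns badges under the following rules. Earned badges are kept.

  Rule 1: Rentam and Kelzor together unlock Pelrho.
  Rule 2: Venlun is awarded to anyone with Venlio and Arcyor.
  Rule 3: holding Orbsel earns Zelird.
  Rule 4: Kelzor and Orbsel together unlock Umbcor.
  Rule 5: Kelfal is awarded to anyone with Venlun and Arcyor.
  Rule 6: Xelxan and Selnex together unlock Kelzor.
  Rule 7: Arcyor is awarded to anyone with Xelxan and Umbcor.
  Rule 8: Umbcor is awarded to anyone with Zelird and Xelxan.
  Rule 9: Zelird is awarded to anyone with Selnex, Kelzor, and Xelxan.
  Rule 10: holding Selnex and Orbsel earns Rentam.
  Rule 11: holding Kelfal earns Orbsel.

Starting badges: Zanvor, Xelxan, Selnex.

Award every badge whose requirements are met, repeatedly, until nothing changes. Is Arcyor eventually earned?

Yes

With Xelxan and Selnex, Kelzor is earned (Rule 6).
With Selnex, Kelzor, and Xelxan, Zelird is earned (Rule 9).
With Zelird and Xelxan, Umbcor is earned (Rule 8).
With Xelxan and Umbcor, Arcyor is earned (Rule 7).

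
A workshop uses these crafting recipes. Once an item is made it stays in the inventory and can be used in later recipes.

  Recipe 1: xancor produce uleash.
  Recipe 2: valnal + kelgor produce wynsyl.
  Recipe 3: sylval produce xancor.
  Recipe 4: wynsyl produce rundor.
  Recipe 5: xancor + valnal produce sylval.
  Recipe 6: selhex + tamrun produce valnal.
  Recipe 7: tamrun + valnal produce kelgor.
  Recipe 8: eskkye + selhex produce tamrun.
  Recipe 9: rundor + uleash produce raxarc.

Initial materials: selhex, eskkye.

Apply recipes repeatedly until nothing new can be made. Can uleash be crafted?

uleash would need xancor (Recipe 1), but xancor is never obtained.

No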